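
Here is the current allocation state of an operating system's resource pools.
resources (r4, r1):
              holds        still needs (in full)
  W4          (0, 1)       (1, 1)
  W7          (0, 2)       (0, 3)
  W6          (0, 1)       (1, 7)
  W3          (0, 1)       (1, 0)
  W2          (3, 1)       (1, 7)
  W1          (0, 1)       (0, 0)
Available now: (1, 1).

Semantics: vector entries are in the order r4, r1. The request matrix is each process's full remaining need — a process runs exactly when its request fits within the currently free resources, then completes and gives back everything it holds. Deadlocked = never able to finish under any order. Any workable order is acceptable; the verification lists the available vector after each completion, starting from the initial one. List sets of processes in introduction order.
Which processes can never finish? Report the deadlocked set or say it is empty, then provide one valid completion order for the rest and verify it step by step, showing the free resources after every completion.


Deadlocked: W6 and W2.
Key observation: W3, W4, W7, W1 can finish, but then (1, 6) is all there is, and the blocked group's r1 demands exceed it.
A valid finishing order for the others: W3, W4, W7, W1. Verifying each step:
  pool = (1, 1)
  W3 needs (1, 0) <= (1, 1) -> finishes; pool += (0, 1) = (1, 2)
  W4 needs (1, 1) <= (1, 2) -> finishes; pool += (0, 1) = (1, 3)
  W7 needs (0, 3) <= (1, 3) -> finishes; pool += (0, 2) = (1, 5)
  W1 needs (0, 0) <= (1, 5) -> finishes; pool += (0, 1) = (1, 6)
The stuck group stays short no matter what:
  blocked: W6 wants (1, 7), pool (1, 6) — not enough r1
  blocked: W2 wants (1, 7), pool (1, 6) — not enough r1


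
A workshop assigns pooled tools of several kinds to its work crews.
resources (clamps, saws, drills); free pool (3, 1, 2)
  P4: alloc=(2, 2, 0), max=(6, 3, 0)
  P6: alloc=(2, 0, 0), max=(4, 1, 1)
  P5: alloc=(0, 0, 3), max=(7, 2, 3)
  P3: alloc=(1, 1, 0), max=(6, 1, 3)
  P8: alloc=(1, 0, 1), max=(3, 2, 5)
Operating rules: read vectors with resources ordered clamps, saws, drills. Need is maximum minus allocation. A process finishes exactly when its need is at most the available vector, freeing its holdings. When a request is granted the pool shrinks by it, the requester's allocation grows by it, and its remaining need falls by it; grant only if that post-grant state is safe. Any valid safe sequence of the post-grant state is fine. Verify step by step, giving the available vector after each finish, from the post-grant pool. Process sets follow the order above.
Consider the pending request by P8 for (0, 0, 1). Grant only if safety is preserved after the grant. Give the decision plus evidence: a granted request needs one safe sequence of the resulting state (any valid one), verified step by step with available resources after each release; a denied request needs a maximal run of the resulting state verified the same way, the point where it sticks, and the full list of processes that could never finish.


GRANT. The post-grant state is safe; one safe sequence: P6, P4, P5, P8, P3.
Key observation: the grant leaves (3, 1, 1) free — enough for P6, whose release restarts the cascade.
Step-by-step check of the post-grant state:
  pool = (3, 1, 1)
  run P6 (needs (2, 1, 1), free (3, 1, 1)); after release of (2, 0, 0) the pool is (5, 1, 1)
  run P4 (needs (4, 1, 0), free (5, 1, 1)); after release of (2, 2, 0) the pool is (7, 3, 1)
  run P5 (needs (7, 2, 0), free (7, 3, 1)); after release of (0, 0, 3) the pool is (7, 3, 4)
  run P8 (needs (2, 2, 3), free (7, 3, 4)); after release of (1, 0, 2) the pool is (8, 3, 6)
  run P3 (needs (5, 0, 3), free (8, 3, 6)); after release of (1, 1, 0) the pool is (9, 4, 6)


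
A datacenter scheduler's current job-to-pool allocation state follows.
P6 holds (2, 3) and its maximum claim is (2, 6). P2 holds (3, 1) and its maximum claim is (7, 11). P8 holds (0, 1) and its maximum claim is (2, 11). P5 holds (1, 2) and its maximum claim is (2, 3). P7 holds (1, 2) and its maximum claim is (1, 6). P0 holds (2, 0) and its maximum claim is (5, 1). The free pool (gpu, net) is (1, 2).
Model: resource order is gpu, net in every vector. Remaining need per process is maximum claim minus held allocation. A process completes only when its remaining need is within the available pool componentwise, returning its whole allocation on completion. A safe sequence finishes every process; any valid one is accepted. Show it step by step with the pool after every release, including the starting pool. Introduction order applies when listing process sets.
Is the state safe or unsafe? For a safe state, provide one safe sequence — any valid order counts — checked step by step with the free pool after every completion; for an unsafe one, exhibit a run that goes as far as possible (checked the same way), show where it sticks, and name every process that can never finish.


UNSAFE — no complete ordering exists.
Key observation: the pool after P5, P6, P7, P0 is (7, 9); every surviving request exceeds it in net, so progress ends there.
Going as far as possible: P5, P6, P7, P0; after that, nothing fits. Step-by-step check:
  pool = (1, 2)
  P5 needs (1, 1) <= (1, 2) -> finishes; pool += (1, 2) = (2, 4)
  P6 needs (0, 3) <= (2, 4) -> finishes; pool += (2, 3) = (4, 7)
  P7 needs (0, 4) <= (4, 7) -> finishes; pool += (1, 2) = (5, 9)
  P0 needs (3, 1) <= (5, 9) -> finishes; pool += (2, 0) = (7, 9)
  blocked: P2 wants (4, 10), pool (7, 9) — not enough net
  blocked: P8 wants (2, 10), pool (7, 9) — not enough net
Processes that can never finish: P2 and P8.


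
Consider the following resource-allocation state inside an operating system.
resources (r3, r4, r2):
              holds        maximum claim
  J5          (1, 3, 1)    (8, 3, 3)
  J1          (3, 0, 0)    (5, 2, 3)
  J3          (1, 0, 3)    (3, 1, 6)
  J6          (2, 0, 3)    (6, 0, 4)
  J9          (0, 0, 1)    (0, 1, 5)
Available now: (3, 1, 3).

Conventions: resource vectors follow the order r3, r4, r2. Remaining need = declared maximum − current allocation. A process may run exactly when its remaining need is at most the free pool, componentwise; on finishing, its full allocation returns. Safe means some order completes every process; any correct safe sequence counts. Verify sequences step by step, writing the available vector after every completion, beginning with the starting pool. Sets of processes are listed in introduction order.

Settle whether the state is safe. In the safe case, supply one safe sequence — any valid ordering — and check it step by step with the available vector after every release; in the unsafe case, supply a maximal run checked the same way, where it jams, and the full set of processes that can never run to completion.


The state is UNSAFE.
Key observation: after J3, J9, J6 the pool peaks at (6, 1, 10), and each blocked process is short somewhere: J5 on r3; J1 on r4.
Going as far as possible: J3, J9, J6; after that, nothing fits. Step-by-step check:
  pool = (3, 1, 3)
  J3 needs (2, 1, 3) <= (3, 1, 3) -> finishes; pool += (1, 0, 3) = (4, 1, 6)
  J9 needs (0, 1, 4) <= (4, 1, 6) -> finishes; pool += (0, 0, 1) = (4, 1, 7)
  J6 needs (4, 0, 1) <= (4, 1, 7) -> finishes; pool += (2, 0, 3) = (6, 1, 10)
  J5 cannot run: need (7, 0, 2) vs free (6, 1, 10) (insufficient r3)
  J1 cannot run: need (2, 2, 3) vs free (6, 1, 10) (insufficient r4)
Never able to finish: J5 and J1.


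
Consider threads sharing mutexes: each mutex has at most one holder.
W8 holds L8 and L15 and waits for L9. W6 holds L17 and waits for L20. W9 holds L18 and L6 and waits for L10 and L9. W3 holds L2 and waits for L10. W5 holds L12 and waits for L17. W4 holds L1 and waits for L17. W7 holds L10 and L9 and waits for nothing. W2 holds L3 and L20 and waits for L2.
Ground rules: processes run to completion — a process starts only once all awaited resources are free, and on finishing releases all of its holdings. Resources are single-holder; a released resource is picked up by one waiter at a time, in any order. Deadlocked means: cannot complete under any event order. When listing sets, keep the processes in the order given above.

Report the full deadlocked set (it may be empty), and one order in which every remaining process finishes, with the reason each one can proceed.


No process is deadlocked.
Key observation: all waits point, directly or indirectly, at processes that can finish, so nothing is permanently blocked.
The rest can finish in the order W7, W9, W8, W3, W2, W6, W4, W5.
Step-by-step check:
  run W7 (it waits on nothing); releases L10 and L9
  W9 waits on L10 and L9 — all released -> runs and releases L18 and L6
  W8 waits on L9 — all released -> runs and releases L8 and L15
  W3 waits on L10 — all released -> runs and releases L2
  W2 waits on L2 — all released -> runs and releases L3 and L20
  W6 waits on L20 — all released -> runs and releases L17
  W4 waits on L17 — all released -> runs and releases L1
  W5 waits on L17 — all released -> runs and releases L12


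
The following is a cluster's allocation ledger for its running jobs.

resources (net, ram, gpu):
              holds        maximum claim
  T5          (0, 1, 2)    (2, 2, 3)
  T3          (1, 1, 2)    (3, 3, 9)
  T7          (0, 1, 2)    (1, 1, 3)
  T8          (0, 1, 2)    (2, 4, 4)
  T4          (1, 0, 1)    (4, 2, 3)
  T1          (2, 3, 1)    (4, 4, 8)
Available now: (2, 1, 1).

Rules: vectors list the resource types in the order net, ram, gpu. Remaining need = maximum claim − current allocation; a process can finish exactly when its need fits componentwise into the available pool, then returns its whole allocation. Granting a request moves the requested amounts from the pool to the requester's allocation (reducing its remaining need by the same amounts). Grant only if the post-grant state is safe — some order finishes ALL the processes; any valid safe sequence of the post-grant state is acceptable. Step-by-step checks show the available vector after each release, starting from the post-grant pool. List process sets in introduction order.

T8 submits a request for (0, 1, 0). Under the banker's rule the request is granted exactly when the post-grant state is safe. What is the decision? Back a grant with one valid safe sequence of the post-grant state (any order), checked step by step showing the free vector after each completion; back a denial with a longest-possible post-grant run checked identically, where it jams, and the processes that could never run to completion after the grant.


GRANT — the state after the grant stays safe, e.g. via T7, T5, T8, T3, T4, T1.
Key observation: the grant leaves (2, 0, 1) free — enough for T7, whose release restarts the cascade.
Verifying the post-grant state step by step:
  pool = (2, 0, 1)
  run T7 (needs (1, 0, 1), free (2, 0, 1)); after release of (0, 1, 2) the pool is (2, 1, 3)
  run T5 (needs (2, 1, 1), free (2, 1, 3)); after release of (0, 1, 2) the pool is (2, 2, 5)
  run T8 (needs (2, 2, 2), free (2, 2, 5)); after release of (0, 2, 2) the pool is (2, 4, 7)
  run T3 (needs (2, 2, 7), free (2, 4, 7)); after release of (1, 1, 2) the pool is (3, 5, 9)
  run T4 (needs (3, 2, 2), free (3, 5, 9)); after release of (1, 0, 1) the pool is (4, 5, 10)
  run T1 (needs (2, 1, 7), free (4, 5, 10)); after release of (2, 3, 1) the pool is (6, 8, 11)


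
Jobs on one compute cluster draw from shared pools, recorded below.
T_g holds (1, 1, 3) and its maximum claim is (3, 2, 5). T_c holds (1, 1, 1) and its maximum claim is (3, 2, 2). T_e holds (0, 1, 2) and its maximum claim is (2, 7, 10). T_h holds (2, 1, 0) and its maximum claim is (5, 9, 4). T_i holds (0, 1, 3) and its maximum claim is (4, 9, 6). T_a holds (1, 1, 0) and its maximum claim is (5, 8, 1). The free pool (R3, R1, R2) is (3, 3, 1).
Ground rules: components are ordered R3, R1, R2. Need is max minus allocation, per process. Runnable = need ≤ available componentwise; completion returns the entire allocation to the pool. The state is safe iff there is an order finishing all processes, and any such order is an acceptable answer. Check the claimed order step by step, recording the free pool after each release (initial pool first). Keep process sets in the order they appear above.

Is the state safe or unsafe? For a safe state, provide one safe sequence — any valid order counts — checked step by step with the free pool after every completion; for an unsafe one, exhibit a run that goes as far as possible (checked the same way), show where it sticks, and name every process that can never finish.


The state is UNSAFE.
Key observation: once T_c, T_g finish, the pool peaks at (5, 5, 5) — and every remaining process still needs more R1 than that.
The run T_c, T_g cannot be extended any further. Step-by-step check:
  pool = (3, 3, 1)
  T_c needs (2, 1, 1) <= (3, 3, 1) -> finishes; pool += (1, 1, 1) = (4, 4, 2)
  T_g needs (2, 1, 2) <= (4, 4, 2) -> finishes; pool += (1, 1, 3) = (5, 5, 5)
  blocked: T_e wants (2, 6, 8), pool (5, 5, 5) — not enough R1 and R2
  blocked: T_h wants (3, 8, 4), pool (5, 5, 5) — not enough R1
  blocked: T_i wants (4, 8, 3), pool (5, 5, 5) — not enough R1
  blocked: T_a wants (4, 7, 1), pool (5, 5, 5) — not enough R1
Never able to finish: T_e, T_h, T_i and T_a.


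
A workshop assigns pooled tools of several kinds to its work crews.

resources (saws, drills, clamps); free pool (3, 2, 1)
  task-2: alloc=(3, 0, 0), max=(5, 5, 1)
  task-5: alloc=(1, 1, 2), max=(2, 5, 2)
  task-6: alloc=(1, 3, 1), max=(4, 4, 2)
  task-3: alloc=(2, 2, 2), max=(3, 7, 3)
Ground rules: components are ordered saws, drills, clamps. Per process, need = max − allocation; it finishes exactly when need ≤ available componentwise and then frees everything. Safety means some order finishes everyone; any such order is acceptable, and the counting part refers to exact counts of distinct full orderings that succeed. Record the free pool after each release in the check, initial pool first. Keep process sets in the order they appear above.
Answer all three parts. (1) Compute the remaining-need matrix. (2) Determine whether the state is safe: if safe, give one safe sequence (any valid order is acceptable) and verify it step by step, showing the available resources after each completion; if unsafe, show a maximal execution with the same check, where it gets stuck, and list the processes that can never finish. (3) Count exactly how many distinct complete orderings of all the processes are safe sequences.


(1) Outstanding need per process (order saws, drills, clamps):
  task-2: (2, 5, 1)
  task-5: (1, 4, 0)
  task-6: (3, 1, 1)
  task-3: (1, 5, 1)
(2) SAFE, for example via the order task-6, task-2, task-5, task-3.
Key observation: the order's first zero-slack moment is task-6 ((3, 1, 1) needed, (3, 2, 1) free — a requested resource with nothing to spare).
Step-by-step check:
  pool = (3, 2, 1)
  task-6 needs (3, 1, 1) <= (3, 2, 1) -> finishes; pool += (1, 3, 1) = (4, 5, 2)
  task-2 needs (2, 5, 1) <= (4, 5, 2) -> finishes; pool += (3, 0, 0) = (7, 5, 2)
  task-5 needs (1, 4, 0) <= (7, 5, 2) -> finishes; pool += (1, 1, 2) = (8, 6, 4)
  task-3 needs (1, 5, 1) <= (8, 6, 4) -> finishes; pool += (2, 2, 2) = (10, 8, 6)
(3) Exactly 6 of the possible complete orderings are safe sequences.


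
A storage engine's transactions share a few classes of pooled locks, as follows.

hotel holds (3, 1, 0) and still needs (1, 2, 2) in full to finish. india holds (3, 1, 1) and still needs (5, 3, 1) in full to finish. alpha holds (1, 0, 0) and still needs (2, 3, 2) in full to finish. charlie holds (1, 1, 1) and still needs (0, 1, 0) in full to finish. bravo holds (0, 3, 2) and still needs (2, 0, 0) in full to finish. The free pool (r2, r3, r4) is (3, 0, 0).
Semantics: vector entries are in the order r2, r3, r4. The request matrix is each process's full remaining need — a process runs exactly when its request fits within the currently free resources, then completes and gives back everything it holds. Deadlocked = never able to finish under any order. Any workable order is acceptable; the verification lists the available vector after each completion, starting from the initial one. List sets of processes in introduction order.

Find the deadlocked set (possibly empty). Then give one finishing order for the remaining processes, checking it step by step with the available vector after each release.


The deadlocked set is empty.
Key observation: there is always a runnable process — bravo first — so the state unwinds completely.
A valid finishing order for the others: bravo, charlie, alpha, hotel, india. Verifying each step:
  pool = (3, 0, 0)
  run bravo (needs (2, 0, 0), free (3, 0, 0)); after release of (0, 3, 2) the pool is (3, 3, 2)
  run charlie (needs (0, 1, 0), free (3, 3, 2)); after release of (1, 1, 1) the pool is (4, 4, 3)
  run alpha (needs (2, 3, 2), free (4, 4, 3)); after release of (1, 0, 0) the pool is (5, 4, 3)
  run hotel (needs (1, 2, 2), free (5, 4, 3)); after release of (3, 1, 0) the pool is (8, 5, 3)
  run india (needs (5, 3, 1), free (8, 5, 3)); after release of (3, 1, 1) the pool is (11, 6, 4)


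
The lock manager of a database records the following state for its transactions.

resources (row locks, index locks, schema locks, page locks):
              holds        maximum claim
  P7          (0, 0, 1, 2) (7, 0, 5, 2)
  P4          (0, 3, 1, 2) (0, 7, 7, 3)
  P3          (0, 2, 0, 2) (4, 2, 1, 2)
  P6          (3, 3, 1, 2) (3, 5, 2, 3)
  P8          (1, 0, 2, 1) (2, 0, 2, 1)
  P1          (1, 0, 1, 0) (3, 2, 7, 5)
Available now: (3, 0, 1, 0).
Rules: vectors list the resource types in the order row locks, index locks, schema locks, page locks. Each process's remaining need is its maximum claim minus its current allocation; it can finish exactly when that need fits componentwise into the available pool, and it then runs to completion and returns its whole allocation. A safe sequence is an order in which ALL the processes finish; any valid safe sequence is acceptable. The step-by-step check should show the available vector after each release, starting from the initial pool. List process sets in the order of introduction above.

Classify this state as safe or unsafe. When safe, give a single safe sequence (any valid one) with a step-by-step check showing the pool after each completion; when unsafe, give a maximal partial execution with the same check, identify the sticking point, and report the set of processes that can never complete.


UNSAFE — no complete ordering exists.
Key observation: after P8, P3, P6, P7 complete, (7, 5, 5, 7) is the best the pool ever gets, yet each leftover process wants more schema locks.
A maximal execution: P8, P3, P6, P7 — then nothing else fits. Walking it through:
  pool = (3, 0, 1, 0)
  run P8 (needs (1, 0, 0, 0), free (3, 0, 1, 0)); after release of (1, 0, 2, 1) the pool is (4, 0, 3, 1)
  run P3 (needs (4, 0, 1, 0), free (4, 0, 3, 1)); after release of (0, 2, 0, 2) the pool is (4, 2, 3, 3)
  run P6 (needs (0, 2, 1, 1), free (4, 2, 3, 3)); after release of (3, 3, 1, 2) the pool is (7, 5, 4, 5)
  run P7 (needs (7, 0, 4, 0), free (7, 5, 4, 5)); after release of (0, 0, 1, 2) the pool is (7, 5, 5, 7)
  P4 cannot run: need (0, 4, 6, 1) vs free (7, 5, 5, 7) (insufficient schema locks)
  P1 cannot run: need (2, 2, 6, 5) vs free (7, 5, 5, 7) (insufficient schema locks)
Permanently blocked: P4 and P1.


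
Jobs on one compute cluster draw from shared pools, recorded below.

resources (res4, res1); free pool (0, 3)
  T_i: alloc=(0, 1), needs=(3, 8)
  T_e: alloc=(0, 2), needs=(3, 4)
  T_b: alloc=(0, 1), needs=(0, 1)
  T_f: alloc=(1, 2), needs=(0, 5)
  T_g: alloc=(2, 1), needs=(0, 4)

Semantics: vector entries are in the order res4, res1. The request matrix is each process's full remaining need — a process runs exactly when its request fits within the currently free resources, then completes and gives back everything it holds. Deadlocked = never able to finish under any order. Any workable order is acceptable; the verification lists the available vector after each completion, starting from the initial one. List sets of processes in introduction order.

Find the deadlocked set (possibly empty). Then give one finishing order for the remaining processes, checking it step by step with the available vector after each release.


No process is deadlocked.
Key observation: T_b leads a chain of completions in which each release enables another process.
The rest can finish in the order T_b, T_g, T_f, T_e, T_i. Walking it through:
  pool = (0, 3)
  T_b needs (0, 1) <= (0, 3) -> finishes; pool += (0, 1) = (0, 4)
  T_g needs (0, 4) <= (0, 4) -> finishes; pool += (2, 1) = (2, 5)
  T_f needs (0, 5) <= (2, 5) -> finishes; pool += (1, 2) = (3, 7)
  T_e needs (3, 4) <= (3, 7) -> finishes; pool += (0, 2) = (3, 9)
  T_i needs (3, 8) <= (3, 9) -> finishes; pool += (0, 1) = (3, 10)


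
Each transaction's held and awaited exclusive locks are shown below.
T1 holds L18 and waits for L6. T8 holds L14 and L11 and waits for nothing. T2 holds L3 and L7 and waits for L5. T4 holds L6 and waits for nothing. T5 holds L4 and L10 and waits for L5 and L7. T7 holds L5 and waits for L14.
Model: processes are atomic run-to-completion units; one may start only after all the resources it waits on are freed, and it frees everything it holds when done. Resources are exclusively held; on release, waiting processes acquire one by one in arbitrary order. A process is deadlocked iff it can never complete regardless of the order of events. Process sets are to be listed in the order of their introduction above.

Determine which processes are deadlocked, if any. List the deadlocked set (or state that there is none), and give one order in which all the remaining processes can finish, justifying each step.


No process is deadlocked.
Key observation: no waiting chain loops back on itself — every chain ends at a process that waits on nothing, so everyone eventually runs.
The rest can finish in the order T8, T4, T7, T2, T1, T5.
Walking it through:
  T8 waits on nothing -> runs at once and releases L14 and L11
  T4 waits on nothing -> runs at once and releases L6
  run T7 (all its waits — L14 — are resolved); releases L5
  run T2 (all its waits — L5 — are resolved); releases L3 and L7
  run T1 (all its waits — L6 — are resolved); releases L18
  run T5 (all its waits — L5 and L7 — are resolved); releases L4 and L10


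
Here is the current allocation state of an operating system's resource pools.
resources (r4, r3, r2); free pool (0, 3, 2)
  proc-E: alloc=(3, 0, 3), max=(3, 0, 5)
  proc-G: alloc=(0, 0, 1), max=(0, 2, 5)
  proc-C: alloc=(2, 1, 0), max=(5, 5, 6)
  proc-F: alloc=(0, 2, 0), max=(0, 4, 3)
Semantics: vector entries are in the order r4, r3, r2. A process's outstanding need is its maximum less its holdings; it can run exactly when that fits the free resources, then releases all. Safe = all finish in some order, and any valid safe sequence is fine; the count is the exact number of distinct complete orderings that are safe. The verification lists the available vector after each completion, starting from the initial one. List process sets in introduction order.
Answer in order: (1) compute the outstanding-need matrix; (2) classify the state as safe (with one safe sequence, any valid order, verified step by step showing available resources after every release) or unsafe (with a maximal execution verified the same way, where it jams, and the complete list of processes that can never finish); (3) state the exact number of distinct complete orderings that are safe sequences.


(1) Outstanding need per process (order r4, r3, r2):
  proc-E: (0, 0, 2)
  proc-G: (0, 2, 4)
  proc-C: (3, 4, 6)
  proc-F: (0, 2, 3)
(2) The state is SAFE; one workable sequence: proc-E, proc-G, proc-F, proc-C.
Key observation: the first exact fit in this order is proc-E — it needs (0, 0, 2) with (0, 3, 2) free, meeting a requested resource to the last unit.
Step-by-step check:
  pool = (0, 3, 2)
  run proc-E (needs (0, 0, 2), free (0, 3, 2)); after release of (3, 0, 3) the pool is (3, 3, 5)
  run proc-G (needs (0, 2, 4), free (3, 3, 5)); after release of (0, 0, 1) the pool is (3, 3, 6)
  run proc-F (needs (0, 2, 3), free (3, 3, 6)); after release of (0, 2, 0) the pool is (3, 5, 6)
  run proc-C (needs (3, 4, 6), free (3, 5, 6)); after release of (2, 1, 0) the pool is (5, 6, 6)
(3) The exact count: 2 of the possible complete orderings are safe sequences.


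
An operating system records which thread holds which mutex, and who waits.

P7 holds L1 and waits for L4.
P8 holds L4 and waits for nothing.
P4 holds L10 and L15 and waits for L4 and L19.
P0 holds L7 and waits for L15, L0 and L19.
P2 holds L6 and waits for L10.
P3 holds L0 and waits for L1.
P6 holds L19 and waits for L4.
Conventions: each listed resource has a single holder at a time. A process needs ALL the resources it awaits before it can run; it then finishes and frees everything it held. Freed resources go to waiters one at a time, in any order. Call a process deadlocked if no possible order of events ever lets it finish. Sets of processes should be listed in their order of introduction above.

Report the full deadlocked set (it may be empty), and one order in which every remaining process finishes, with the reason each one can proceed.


The deadlocked set is empty.
Key observation: every chain of waits terminates; starting from the processes that wait on nothing, all the rest unlock in turn.
One completion order for the rest: P8, P6, P4, P7, P3, P2, P0.
Check, step by step:
  P8 waits on nothing -> runs at once and releases L4
  P6: everything it awaited (L4) is free; runs, freeing L19
  P4: everything it awaited (L4 and L19) is free; runs, freeing L10 and L15
  P7: everything it awaited (L4) is free; runs, freeing L1
  P3: everything it awaited (L1) is free; runs, freeing L0
  P2: everything it awaited (L10) is free; runs, freeing L6
  P0: everything it awaited (L15, L0 and L19) is free; runs, freeing L7


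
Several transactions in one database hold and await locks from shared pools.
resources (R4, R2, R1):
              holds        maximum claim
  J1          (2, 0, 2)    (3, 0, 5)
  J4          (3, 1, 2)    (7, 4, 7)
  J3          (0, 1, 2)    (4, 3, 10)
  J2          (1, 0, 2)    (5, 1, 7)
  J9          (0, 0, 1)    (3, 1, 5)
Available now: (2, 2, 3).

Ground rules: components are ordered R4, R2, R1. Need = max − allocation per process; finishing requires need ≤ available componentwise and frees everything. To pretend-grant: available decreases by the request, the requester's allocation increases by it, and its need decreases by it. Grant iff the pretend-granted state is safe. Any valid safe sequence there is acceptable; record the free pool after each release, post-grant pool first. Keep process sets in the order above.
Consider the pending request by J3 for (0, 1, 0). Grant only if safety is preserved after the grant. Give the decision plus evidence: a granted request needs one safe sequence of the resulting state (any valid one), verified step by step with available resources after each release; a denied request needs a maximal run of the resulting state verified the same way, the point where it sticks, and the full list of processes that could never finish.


GRANT. The post-grant state is safe; one safe sequence: J1, J9, J2, J3, J4.
Key observation: the transfer keeps a workable pool ((2, 1, 3)); J1 starts the safe sequence.
Step-by-step check of the post-grant state:
  pool = (2, 1, 3)
  J1 needs (1, 0, 3) <= (2, 1, 3) -> finishes; pool += (2, 0, 2) = (4, 1, 5)
  J9 needs (3, 1, 4) <= (4, 1, 5) -> finishes; pool += (0, 0, 1) = (4, 1, 6)
  J2 needs (4, 1, 5) <= (4, 1, 6) -> finishes; pool += (1, 0, 2) = (5, 1, 8)
  J3 needs (4, 1, 8) <= (5, 1, 8) -> finishes; pool += (0, 2, 2) = (5, 3, 10)
  J4 needs (4, 3, 5) <= (5, 3, 10) -> finishes; pool += (3, 1, 2) = (8, 4, 12)


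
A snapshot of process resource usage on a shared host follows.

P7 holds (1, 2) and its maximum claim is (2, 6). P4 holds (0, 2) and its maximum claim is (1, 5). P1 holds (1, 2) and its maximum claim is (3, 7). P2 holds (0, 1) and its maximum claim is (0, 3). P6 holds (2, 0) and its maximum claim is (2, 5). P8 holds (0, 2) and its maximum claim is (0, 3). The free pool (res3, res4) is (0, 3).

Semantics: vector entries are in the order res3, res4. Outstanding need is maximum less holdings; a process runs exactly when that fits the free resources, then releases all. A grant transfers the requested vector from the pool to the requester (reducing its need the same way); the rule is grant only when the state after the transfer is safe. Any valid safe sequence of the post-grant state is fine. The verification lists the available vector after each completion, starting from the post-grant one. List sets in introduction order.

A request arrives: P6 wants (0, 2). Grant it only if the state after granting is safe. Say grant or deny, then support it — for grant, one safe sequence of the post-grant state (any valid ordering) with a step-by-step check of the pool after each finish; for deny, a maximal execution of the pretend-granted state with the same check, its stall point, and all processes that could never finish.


GRANT. The post-grant state is safe; one safe sequence: P8, P6, P4, P1, P2, P7.
Key observation: the grant leaves (0, 1) free — enough for P8, whose release restarts the cascade.
Verifying the post-grant state step by step:
  pool = (0, 1)
  P8 needs (0, 1) <= (0, 1) -> finishes; pool += (0, 2) = (0, 3)
  P6 needs (0, 3) <= (0, 3) -> finishes; pool += (2, 2) = (2, 5)
  P4 needs (1, 3) <= (2, 5) -> finishes; pool += (0, 2) = (2, 7)
  P1 needs (2, 5) <= (2, 7) -> finishes; pool += (1, 2) = (3, 9)
  P2 needs (0, 2) <= (3, 9) -> finishes; pool += (0, 1) = (3, 10)
  P7 needs (1, 4) <= (3, 10) -> finishes; pool += (1, 2) = (4, 12)


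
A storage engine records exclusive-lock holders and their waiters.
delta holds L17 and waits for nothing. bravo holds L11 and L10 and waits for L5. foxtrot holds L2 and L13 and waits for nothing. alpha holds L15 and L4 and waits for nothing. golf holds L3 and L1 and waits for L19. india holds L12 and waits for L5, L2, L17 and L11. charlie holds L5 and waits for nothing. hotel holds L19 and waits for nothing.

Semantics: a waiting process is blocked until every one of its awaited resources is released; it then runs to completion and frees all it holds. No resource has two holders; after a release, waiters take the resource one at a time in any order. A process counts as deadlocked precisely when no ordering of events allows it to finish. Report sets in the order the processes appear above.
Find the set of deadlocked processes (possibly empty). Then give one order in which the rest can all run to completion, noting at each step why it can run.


The deadlocked set is empty.
Key observation: although several processes wait, no cycle exists — each chain bottoms out at a free runner.
The rest can finish in the order hotel, foxtrot, charlie, golf, alpha, delta, bravo, india.
Verifying each step:
  hotel waits on nothing -> runs at once and releases L19
  foxtrot waits on nothing -> runs at once and releases L2 and L13
  charlie waits on nothing -> runs at once and releases L5
  golf: everything it awaited (L19) is free; runs, freeing L3 and L1
  alpha waits on nothing -> runs at once and releases L15 and L4
  delta waits on nothing -> runs at once and releases L17
  bravo: everything it awaited (L5) is free; runs, freeing L11 and L10
  india: everything it awaited (L5, L2, L17 and L11) is free; runs, freeing L12


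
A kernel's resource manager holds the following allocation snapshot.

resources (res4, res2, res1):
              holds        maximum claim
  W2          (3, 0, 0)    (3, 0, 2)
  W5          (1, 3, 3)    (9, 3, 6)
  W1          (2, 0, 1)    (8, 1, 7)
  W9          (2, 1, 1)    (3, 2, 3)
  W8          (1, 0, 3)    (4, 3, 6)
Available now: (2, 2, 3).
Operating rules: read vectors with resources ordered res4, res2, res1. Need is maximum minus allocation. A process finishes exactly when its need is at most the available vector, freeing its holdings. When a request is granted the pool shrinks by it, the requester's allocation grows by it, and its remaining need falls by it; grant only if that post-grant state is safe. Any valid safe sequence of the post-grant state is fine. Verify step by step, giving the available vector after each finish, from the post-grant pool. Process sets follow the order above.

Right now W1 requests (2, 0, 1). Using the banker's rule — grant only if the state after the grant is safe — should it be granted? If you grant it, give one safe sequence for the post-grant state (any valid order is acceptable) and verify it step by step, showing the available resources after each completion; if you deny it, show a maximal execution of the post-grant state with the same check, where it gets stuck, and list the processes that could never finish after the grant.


GRANT. The post-grant state is safe; one safe sequence: W2, W9, W8, W1, W5.
Key observation: post-grant, (0, 2, 2) remains, and an order beginning with W2 completes everyone.
Check on the post-grant state, step by step:
  pool = (0, 2, 2)
  run W2 (needs (0, 0, 2), free (0, 2, 2)); after release of (3, 0, 0) the pool is (3, 2, 2)
  run W9 (needs (1, 1, 2), free (3, 2, 2)); after release of (2, 1, 1) the pool is (5, 3, 3)
  run W8 (needs (3, 3, 3), free (5, 3, 3)); after release of (1, 0, 3) the pool is (6, 3, 6)
  run W1 (needs (4, 1, 5), free (6, 3, 6)); after release of (4, 0, 2) the pool is (10, 3, 8)
  run W5 (needs (8, 0, 3), free (10, 3, 8)); after release of (1, 3, 3) the pool is (11, 6, 11)


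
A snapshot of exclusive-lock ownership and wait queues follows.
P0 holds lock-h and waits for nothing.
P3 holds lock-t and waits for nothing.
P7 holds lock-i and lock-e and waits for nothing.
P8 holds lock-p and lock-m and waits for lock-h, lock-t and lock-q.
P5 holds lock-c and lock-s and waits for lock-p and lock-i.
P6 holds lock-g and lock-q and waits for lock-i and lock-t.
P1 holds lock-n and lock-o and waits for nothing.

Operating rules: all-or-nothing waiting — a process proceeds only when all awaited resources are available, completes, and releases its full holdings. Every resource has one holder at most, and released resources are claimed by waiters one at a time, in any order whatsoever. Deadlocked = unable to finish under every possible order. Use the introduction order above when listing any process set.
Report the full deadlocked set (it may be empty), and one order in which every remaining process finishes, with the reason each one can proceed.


Nothing here is deadlocked.
Key observation: the wait relation is loop-free; peeling off processes with no waits unwinds the whole state.
A valid finishing order for the others: P3, P7, P6, P0, P8, P1, P5.
Check, step by step:
  P3 waits on nothing -> runs at once and releases lock-t
  P7 waits on nothing -> runs at once and releases lock-i and lock-e
  P6 waits on lock-i and lock-t — all released -> runs and releases lock-g and lock-q
  P0 waits on nothing -> runs at once and releases lock-h
  P8 waits on lock-h, lock-t and lock-q — all released -> runs and releases lock-p and lock-m
  P1 waits on nothing -> runs at once and releases lock-n and lock-o
  P5 waits on lock-p and lock-i — all released -> runs and releases lock-c and lock-s


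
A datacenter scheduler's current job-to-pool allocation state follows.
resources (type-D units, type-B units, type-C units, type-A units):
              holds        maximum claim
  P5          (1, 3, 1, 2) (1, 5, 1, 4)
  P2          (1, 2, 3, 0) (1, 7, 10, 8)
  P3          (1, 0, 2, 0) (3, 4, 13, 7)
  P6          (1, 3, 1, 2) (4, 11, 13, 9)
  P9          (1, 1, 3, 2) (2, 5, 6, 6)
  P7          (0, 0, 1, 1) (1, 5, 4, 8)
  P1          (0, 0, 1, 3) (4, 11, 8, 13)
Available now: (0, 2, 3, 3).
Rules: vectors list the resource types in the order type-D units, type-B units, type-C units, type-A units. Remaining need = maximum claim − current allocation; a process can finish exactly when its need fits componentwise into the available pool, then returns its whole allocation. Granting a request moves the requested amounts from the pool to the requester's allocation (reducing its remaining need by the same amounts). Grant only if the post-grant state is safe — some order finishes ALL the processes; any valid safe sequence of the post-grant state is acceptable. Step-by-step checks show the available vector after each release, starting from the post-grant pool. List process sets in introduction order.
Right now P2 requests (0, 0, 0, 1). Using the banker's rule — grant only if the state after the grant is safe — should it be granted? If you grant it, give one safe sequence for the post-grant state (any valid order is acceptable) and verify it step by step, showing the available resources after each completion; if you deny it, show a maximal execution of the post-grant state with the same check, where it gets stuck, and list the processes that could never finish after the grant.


DENY: after the grant no complete ordering would exist.
Key observation: no order helps: past P5, P9, the free pool tops out at (2, 6, 7, 6), below what each blocked process needs in type-A units.
After a pretend grant, a maximal execution: P5, P9 — then nothing else fits. Verifying each step:
  pool = (0, 2, 3, 2)
  run P5 (needs (0, 2, 0, 2), free (0, 2, 3, 2)); after release of (1, 3, 1, 2) the pool is (1, 5, 4, 4)
  run P9 (needs (1, 4, 3, 4), free (1, 5, 4, 4)); after release of (1, 1, 3, 2) the pool is (2, 6, 7, 6)
  P2 cannot run: need (0, 5, 7, 7) vs free (2, 6, 7, 6) (insufficient type-A units)
  P3 cannot run: need (2, 4, 11, 7) vs free (2, 6, 7, 6) (insufficient type-C units and type-A units)
  P6 cannot run: need (3, 8, 12, 7) vs free (2, 6, 7, 6) (insufficient type-D units, type-B units, type-C units and type-A units)
  P7 cannot run: need (1, 5, 3, 7) vs free (2, 6, 7, 6) (insufficient type-A units)
  P1 cannot run: need (4, 11, 7, 10) vs free (2, 6, 7, 6) (insufficient type-D units, type-B units and type-A units)
Post-grant, the permanently blocked set is P2, P3, P6, P7 and P1.


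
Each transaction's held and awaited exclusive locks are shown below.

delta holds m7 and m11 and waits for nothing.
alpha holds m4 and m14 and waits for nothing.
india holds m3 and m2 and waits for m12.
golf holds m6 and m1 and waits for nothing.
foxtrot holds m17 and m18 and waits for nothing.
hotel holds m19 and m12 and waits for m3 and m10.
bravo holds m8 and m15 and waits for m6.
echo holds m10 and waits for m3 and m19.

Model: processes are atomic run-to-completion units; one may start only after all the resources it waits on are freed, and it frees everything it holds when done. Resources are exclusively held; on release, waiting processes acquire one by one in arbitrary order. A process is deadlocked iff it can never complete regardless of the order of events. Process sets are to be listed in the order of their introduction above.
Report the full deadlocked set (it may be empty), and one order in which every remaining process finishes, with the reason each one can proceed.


The deadlocked set is india, hotel and echo.
Key observation: india -> hotel -> india is a circular wait — nothing in it can go first; echo is caught in further circular waits.
A valid finishing order for the others: golf, bravo, alpha, foxtrot, delta.
Verifying each step:
  run golf (it waits on nothing); releases m6 and m1
  bravo waits on m6 — all released -> runs and releases m8 and m15
  run alpha (it waits on nothing); releases m4 and m14
  run foxtrot (it waits on nothing); releases m17 and m18
  run delta (it waits on nothing); releases m7 and m11


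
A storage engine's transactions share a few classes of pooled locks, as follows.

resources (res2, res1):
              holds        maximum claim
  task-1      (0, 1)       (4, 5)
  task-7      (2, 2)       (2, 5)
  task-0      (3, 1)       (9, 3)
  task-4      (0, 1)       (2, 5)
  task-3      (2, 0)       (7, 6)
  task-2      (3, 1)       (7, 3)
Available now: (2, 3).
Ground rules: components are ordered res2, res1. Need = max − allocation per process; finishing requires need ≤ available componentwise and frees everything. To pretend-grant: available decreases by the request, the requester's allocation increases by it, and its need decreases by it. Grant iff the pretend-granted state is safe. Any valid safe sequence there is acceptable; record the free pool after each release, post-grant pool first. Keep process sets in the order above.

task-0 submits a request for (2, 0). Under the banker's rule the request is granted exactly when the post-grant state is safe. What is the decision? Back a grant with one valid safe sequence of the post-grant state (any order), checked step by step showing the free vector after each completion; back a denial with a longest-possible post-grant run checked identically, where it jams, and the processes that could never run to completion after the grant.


DENY — the pretend-granted state is unsafe.
Key observation: after task-7, task-4 complete, (2, 6) is the best the pool ever gets, yet each leftover process wants more res2.
Pretend the grant happened; the run task-7, task-4 goes as far as possible. Step-by-step check:
  pool = (0, 3)
  run task-7 (needs (0, 3), free (0, 3)); after release of (2, 2) the pool is (2, 5)
  run task-4 (needs (2, 4), free (2, 5)); after release of (0, 1) the pool is (2, 6)
  blocked: task-1 wants (4, 4), pool (2, 6) — not enough res2
  blocked: task-0 wants (4, 2), pool (2, 6) — not enough res2
  blocked: task-3 wants (5, 6), pool (2, 6) — not enough res2
  blocked: task-2 wants (4, 2), pool (2, 6) — not enough res2
Processes that could never finish after the grant: task-1, task-0, task-3 and task-2.
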